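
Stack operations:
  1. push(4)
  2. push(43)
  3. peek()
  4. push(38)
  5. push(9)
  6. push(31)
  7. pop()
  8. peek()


push(4) -> [4]
push(43) -> [4, 43]
peek()->43
push(38) -> [4, 43, 38]
push(9) -> [4, 43, 38, 9]
push(31) -> [4, 43, 38, 9, 31]
pop()->31, [4, 43, 38, 9]
peek()->9

Final stack: [4, 43, 38, 9]


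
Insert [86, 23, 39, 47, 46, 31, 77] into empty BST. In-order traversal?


Insert 86: root
Insert 23: L from 86
Insert 39: L from 86 -> R from 23
Insert 47: L from 86 -> R from 23 -> R from 39
Insert 46: L from 86 -> R from 23 -> R from 39 -> L from 47
Insert 31: L from 86 -> R from 23 -> L from 39
Insert 77: L from 86 -> R from 23 -> R from 39 -> R from 47

In-order: [23, 31, 39, 46, 47, 77, 86]


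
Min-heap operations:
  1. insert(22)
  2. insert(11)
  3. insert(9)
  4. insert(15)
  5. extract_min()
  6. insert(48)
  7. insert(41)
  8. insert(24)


insert(22) -> [22]
insert(11) -> [11, 22]
insert(9) -> [9, 22, 11]
insert(15) -> [9, 15, 11, 22]
extract_min()->9, [11, 15, 22]
insert(48) -> [11, 15, 22, 48]
insert(41) -> [11, 15, 22, 48, 41]
insert(24) -> [11, 15, 22, 48, 41, 24]

Final heap: [11, 15, 22, 48, 41, 24]


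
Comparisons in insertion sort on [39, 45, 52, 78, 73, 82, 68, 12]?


Algorithm: insertion sort
Input: [39, 45, 52, 78, 73, 82, 68, 12]
Sorted: [12, 39, 45, 52, 68, 73, 78, 82]

17


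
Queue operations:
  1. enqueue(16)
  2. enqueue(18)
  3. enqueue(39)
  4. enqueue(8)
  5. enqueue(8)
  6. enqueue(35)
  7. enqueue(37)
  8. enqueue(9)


enqueue(16) -> [16]
enqueue(18) -> [16, 18]
enqueue(39) -> [16, 18, 39]
enqueue(8) -> [16, 18, 39, 8]
enqueue(8) -> [16, 18, 39, 8, 8]
enqueue(35) -> [16, 18, 39, 8, 8, 35]
enqueue(37) -> [16, 18, 39, 8, 8, 35, 37]
enqueue(9) -> [16, 18, 39, 8, 8, 35, 37, 9]

Final queue: [16, 18, 39, 8, 8, 35, 37, 9]


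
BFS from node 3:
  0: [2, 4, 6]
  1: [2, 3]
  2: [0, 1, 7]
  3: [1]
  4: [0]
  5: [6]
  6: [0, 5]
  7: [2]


Visit 3, enqueue [1]
Visit 1, enqueue [2]
Visit 2, enqueue [0, 7]
Visit 0, enqueue [4, 6]
Visit 7, enqueue []
Visit 4, enqueue []
Visit 6, enqueue [5]
Visit 5, enqueue []

BFS order: [3, 1, 2, 0, 7, 4, 6, 5]


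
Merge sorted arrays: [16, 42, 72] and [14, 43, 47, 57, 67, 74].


Take 14 from B
Take 16 from A
Take 42 from A
Take 43 from B
Take 47 from B
Take 57 from B
Take 67 from B
Take 72 from A

Merged: [14, 16, 42, 43, 47, 57, 67, 72, 74]


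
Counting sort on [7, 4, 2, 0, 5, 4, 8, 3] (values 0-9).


Input: [7, 4, 2, 0, 5, 4, 8, 3]
Counts: [1, 0, 1, 1, 2, 1, 0, 1, 1, 0]

Sorted: [0, 2, 3, 4, 4, 5, 7, 8]


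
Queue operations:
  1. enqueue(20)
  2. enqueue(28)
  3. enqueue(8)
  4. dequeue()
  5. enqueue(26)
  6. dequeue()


enqueue(20) -> [20]
enqueue(28) -> [20, 28]
enqueue(8) -> [20, 28, 8]
dequeue()->20, [28, 8]
enqueue(26) -> [28, 8, 26]
dequeue()->28, [8, 26]

Final queue: [8, 26]


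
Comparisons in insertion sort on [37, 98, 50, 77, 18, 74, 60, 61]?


Algorithm: insertion sort
Input: [37, 98, 50, 77, 18, 74, 60, 61]
Sorted: [18, 37, 50, 60, 61, 74, 77, 98]

20


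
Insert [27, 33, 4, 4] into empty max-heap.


Insert 27: [27]
Insert 33: [33, 27]
Insert 4: [33, 27, 4]
Insert 4: [33, 27, 4, 4]

Final heap: [33, 27, 4, 4]


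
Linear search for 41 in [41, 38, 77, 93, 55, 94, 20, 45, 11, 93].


i=0: 41==41 found!

Found at 0, 1 comps


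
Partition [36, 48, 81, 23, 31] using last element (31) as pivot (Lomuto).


Pivot: 31
  23 <= 31: swap -> [23, 48, 81, 36, 31]
Place pivot at 1: [23, 31, 81, 36, 48]

Partitioned: [23, 31, 81, 36, 48]


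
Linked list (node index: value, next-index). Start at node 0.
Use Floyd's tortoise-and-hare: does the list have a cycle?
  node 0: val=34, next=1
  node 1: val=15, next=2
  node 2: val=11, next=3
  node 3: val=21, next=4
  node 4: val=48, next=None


Floyd's tortoise (slow, +1) and hare (fast, +2):
  init: slow=0, fast=0
  step 1: slow=1, fast=2
  step 2: slow=2, fast=4
  step 3: fast -> None, no cycle

Cycle: no


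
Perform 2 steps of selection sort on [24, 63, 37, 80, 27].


Initial: [24, 63, 37, 80, 27]
Step 1: min=24 at 0
  Swap: [24, 63, 37, 80, 27]
Step 2: min=27 at 4
  Swap: [24, 27, 37, 80, 63]

After 2 steps: [24, 27, 37, 80, 63]


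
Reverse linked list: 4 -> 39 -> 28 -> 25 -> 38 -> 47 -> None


Step 1: curr=4, set curr.next=prev(None) | reversed so far: 4
Step 2: curr=39, set curr.next=prev(4) | reversed so far: 39 -> 4
Step 3: curr=28, set curr.next=prev(39) | reversed so far: 28 -> 39 -> 4
Step 4: curr=25, set curr.next=prev(28) | reversed so far: 25 -> 28 -> 39 -> 4
Step 5: curr=38, set curr.next=prev(25) | reversed so far: 38 -> 25 -> 28 -> 39 -> 4
Step 6: curr=47, set curr.next=prev(38) | reversed so far: 47 -> 38 -> 25 -> 28 -> 39 -> 4

47 -> 38 -> 25 -> 28 -> 39 -> 4 -> None


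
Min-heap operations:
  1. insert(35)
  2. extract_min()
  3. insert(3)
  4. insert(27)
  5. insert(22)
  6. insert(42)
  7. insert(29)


insert(35) -> [35]
extract_min()->35, []
insert(3) -> [3]
insert(27) -> [3, 27]
insert(22) -> [3, 27, 22]
insert(42) -> [3, 27, 22, 42]
insert(29) -> [3, 27, 22, 42, 29]

Final heap: [3, 27, 22, 42, 29]


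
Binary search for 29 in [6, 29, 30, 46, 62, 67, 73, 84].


Step 1: lo=0, hi=7, mid=3, val=46
Step 2: lo=0, hi=2, mid=1, val=29

Found at index 1


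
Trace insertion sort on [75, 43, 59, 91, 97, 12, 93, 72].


Initial: [75, 43, 59, 91, 97, 12, 93, 72]
Insert 43: [43, 75, 59, 91, 97, 12, 93, 72]
Insert 59: [43, 59, 75, 91, 97, 12, 93, 72]
Insert 91: [43, 59, 75, 91, 97, 12, 93, 72]
Insert 97: [43, 59, 75, 91, 97, 12, 93, 72]
Insert 12: [12, 43, 59, 75, 91, 97, 93, 72]
Insert 93: [12, 43, 59, 75, 91, 93, 97, 72]
Insert 72: [12, 43, 59, 72, 75, 91, 93, 97]

Sorted: [12, 43, 59, 72, 75, 91, 93, 97]


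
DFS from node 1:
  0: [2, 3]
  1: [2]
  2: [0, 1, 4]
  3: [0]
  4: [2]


Visit 1, push [2]
Visit 2, push [4, 0]
Visit 0, push [3]
Visit 3, push []
Visit 4, push []

DFS order: [1, 2, 0, 3, 4]


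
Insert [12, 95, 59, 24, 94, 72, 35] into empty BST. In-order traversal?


Insert 12: root
Insert 95: R from 12
Insert 59: R from 12 -> L from 95
Insert 24: R from 12 -> L from 95 -> L from 59
Insert 94: R from 12 -> L from 95 -> R from 59
Insert 72: R from 12 -> L from 95 -> R from 59 -> L from 94
Insert 35: R from 12 -> L from 95 -> L from 59 -> R from 24

In-order: [12, 24, 35, 59, 72, 94, 95]


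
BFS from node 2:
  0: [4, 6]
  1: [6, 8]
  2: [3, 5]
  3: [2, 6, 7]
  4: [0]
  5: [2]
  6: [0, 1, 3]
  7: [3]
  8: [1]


Visit 2, enqueue [3, 5]
Visit 3, enqueue [6, 7]
Visit 5, enqueue []
Visit 6, enqueue [0, 1]
Visit 7, enqueue []
Visit 0, enqueue [4]
Visit 1, enqueue [8]
Visit 4, enqueue []
Visit 8, enqueue []

BFS order: [2, 3, 5, 6, 7, 0, 1, 4, 8]


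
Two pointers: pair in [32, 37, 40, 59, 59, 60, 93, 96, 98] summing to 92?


lo=0(32)+hi=8(98)=130
lo=0(32)+hi=7(96)=128
lo=0(32)+hi=6(93)=125
lo=0(32)+hi=5(60)=92

Yes: 32+60=92


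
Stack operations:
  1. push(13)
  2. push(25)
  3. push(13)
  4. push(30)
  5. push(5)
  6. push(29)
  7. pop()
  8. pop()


push(13) -> [13]
push(25) -> [13, 25]
push(13) -> [13, 25, 13]
push(30) -> [13, 25, 13, 30]
push(5) -> [13, 25, 13, 30, 5]
push(29) -> [13, 25, 13, 30, 5, 29]
pop()->29, [13, 25, 13, 30, 5]
pop()->5, [13, 25, 13, 30]

Final stack: [13, 25, 13, 30]


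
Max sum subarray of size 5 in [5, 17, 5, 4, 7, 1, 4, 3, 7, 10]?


[0:5]: 38
[1:6]: 34
[2:7]: 21
[3:8]: 19
[4:9]: 22
[5:10]: 25

Max: 38 at [0:5]


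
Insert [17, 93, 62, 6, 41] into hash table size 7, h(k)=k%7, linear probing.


Insert 17: h=3 -> slot 3
Insert 93: h=2 -> slot 2
Insert 62: h=6 -> slot 6
Insert 6: h=6, 1 probes -> slot 0
Insert 41: h=6, 2 probes -> slot 1

Table: [6, 41, 93, 17, None, None, 62]


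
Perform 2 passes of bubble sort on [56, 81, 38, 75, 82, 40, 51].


Initial: [56, 81, 38, 75, 82, 40, 51]
Pass 1: [56, 38, 75, 81, 40, 51, 82] (4 swaps)
Pass 2: [38, 56, 75, 40, 51, 81, 82] (3 swaps)

After 2 passes: [38, 56, 75, 40, 51, 81, 82]


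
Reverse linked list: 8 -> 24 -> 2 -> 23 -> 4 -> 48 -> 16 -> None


Step 1: curr=8, set curr.next=prev(None) | reversed so far: 8
Step 2: curr=24, set curr.next=prev(8) | reversed so far: 24 -> 8
Step 3: curr=2, set curr.next=prev(24) | reversed so far: 2 -> 24 -> 8
Step 4: curr=23, set curr.next=prev(2) | reversed so far: 23 -> 2 -> 24 -> 8
Step 5: curr=4, set curr.next=prev(23) | reversed so far: 4 -> 23 -> 2 -> 24 -> 8
Step 6: curr=48, set curr.next=prev(4) | reversed so far: 48 -> 4 -> 23 -> 2 -> 24 -> 8
Step 7: curr=16, set curr.next=prev(48) | reversed so far: 16 -> 48 -> 4 -> 23 -> 2 -> 24 -> 8

16 -> 48 -> 4 -> 23 -> 2 -> 24 -> 8 -> None


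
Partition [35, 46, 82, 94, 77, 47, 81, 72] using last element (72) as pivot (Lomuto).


Pivot: 72
  35 <= 72: advance i (no swap)
  46 <= 72: advance i (no swap)
  47 <= 72: swap -> [35, 46, 47, 94, 77, 82, 81, 72]
Place pivot at 3: [35, 46, 47, 72, 77, 82, 81, 94]

Partitioned: [35, 46, 47, 72, 77, 82, 81, 94]


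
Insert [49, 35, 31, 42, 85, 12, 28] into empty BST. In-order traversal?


Insert 49: root
Insert 35: L from 49
Insert 31: L from 49 -> L from 35
Insert 42: L from 49 -> R from 35
Insert 85: R from 49
Insert 12: L from 49 -> L from 35 -> L from 31
Insert 28: L from 49 -> L from 35 -> L from 31 -> R from 12

In-order: [12, 28, 31, 35, 42, 49, 85]


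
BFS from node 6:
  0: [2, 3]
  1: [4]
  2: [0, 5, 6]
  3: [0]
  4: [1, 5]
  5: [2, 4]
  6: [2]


Visit 6, enqueue [2]
Visit 2, enqueue [0, 5]
Visit 0, enqueue [3]
Visit 5, enqueue [4]
Visit 3, enqueue []
Visit 4, enqueue [1]
Visit 1, enqueue []

BFS order: [6, 2, 0, 5, 3, 4, 1]


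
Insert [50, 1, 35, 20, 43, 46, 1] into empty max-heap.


Insert 50: [50]
Insert 1: [50, 1]
Insert 35: [50, 1, 35]
Insert 20: [50, 20, 35, 1]
Insert 43: [50, 43, 35, 1, 20]
Insert 46: [50, 43, 46, 1, 20, 35]
Insert 1: [50, 43, 46, 1, 20, 35, 1]

Final heap: [50, 43, 46, 1, 20, 35, 1]


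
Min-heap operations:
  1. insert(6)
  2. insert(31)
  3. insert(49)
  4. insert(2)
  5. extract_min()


insert(6) -> [6]
insert(31) -> [6, 31]
insert(49) -> [6, 31, 49]
insert(2) -> [2, 6, 49, 31]
extract_min()->2, [6, 31, 49]

Final heap: [6, 31, 49]


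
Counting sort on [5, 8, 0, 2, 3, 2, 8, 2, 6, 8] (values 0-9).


Input: [5, 8, 0, 2, 3, 2, 8, 2, 6, 8]
Counts: [1, 0, 3, 1, 0, 1, 1, 0, 3, 0]

Sorted: [0, 2, 2, 2, 3, 5, 6, 8, 8, 8]


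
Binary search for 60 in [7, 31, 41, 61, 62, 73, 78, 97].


Step 1: lo=0, hi=7, mid=3, val=61
Step 2: lo=0, hi=2, mid=1, val=31
Step 3: lo=2, hi=2, mid=2, val=41

Not found


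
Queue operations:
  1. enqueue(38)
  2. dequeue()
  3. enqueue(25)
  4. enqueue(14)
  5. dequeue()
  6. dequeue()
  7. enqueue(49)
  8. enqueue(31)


enqueue(38) -> [38]
dequeue()->38, []
enqueue(25) -> [25]
enqueue(14) -> [25, 14]
dequeue()->25, [14]
dequeue()->14, []
enqueue(49) -> [49]
enqueue(31) -> [49, 31]

Final queue: [49, 31]


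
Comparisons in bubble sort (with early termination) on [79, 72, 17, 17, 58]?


Algorithm: bubble sort (with early termination)
Input: [79, 72, 17, 17, 58]
Sorted: [17, 17, 58, 72, 79]

9


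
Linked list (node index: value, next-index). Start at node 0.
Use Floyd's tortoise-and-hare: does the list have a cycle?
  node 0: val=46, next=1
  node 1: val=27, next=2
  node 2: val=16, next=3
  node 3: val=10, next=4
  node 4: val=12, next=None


Floyd's tortoise (slow, +1) and hare (fast, +2):
  init: slow=0, fast=0
  step 1: slow=1, fast=2
  step 2: slow=2, fast=4
  step 3: fast -> None, no cycle

Cycle: no


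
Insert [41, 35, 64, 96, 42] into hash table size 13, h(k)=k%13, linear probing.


Insert 41: h=2 -> slot 2
Insert 35: h=9 -> slot 9
Insert 64: h=12 -> slot 12
Insert 96: h=5 -> slot 5
Insert 42: h=3 -> slot 3

Table: [None, None, 41, 42, None, 96, None, None, None, 35, None, None, 64]


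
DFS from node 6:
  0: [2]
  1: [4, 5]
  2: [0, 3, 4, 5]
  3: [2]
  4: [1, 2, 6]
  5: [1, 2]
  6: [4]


Visit 6, push [4]
Visit 4, push [2, 1]
Visit 1, push [5]
Visit 5, push [2]
Visit 2, push [3, 0]
Visit 0, push []
Visit 3, push []

DFS order: [6, 4, 1, 5, 2, 0, 3]


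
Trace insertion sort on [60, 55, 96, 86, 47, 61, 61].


Initial: [60, 55, 96, 86, 47, 61, 61]
Insert 55: [55, 60, 96, 86, 47, 61, 61]
Insert 96: [55, 60, 96, 86, 47, 61, 61]
Insert 86: [55, 60, 86, 96, 47, 61, 61]
Insert 47: [47, 55, 60, 86, 96, 61, 61]
Insert 61: [47, 55, 60, 61, 86, 96, 61]
Insert 61: [47, 55, 60, 61, 61, 86, 96]

Sorted: [47, 55, 60, 61, 61, 86, 96]


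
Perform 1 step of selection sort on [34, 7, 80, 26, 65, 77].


Initial: [34, 7, 80, 26, 65, 77]
Step 1: min=7 at 1
  Swap: [7, 34, 80, 26, 65, 77]

After 1 step: [7, 34, 80, 26, 65, 77]


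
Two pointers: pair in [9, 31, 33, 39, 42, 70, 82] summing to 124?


lo=0(9)+hi=6(82)=91
lo=1(31)+hi=6(82)=113
lo=2(33)+hi=6(82)=115
lo=3(39)+hi=6(82)=121
lo=4(42)+hi=6(82)=124

Yes: 42+82=124


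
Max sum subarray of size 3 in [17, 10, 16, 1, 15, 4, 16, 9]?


[0:3]: 43
[1:4]: 27
[2:5]: 32
[3:6]: 20
[4:7]: 35
[5:8]: 29

Max: 43 at [0:3]


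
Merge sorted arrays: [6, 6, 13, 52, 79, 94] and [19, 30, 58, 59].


Take 6 from A
Take 6 from A
Take 13 from A
Take 19 from B
Take 30 from B
Take 52 from A
Take 58 from B
Take 59 from B

Merged: [6, 6, 13, 19, 30, 52, 58, 59, 79, 94]


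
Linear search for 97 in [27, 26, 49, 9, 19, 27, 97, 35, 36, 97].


i=0: 27!=97
i=1: 26!=97
i=2: 49!=97
i=3: 9!=97
i=4: 19!=97
i=5: 27!=97
i=6: 97==97 found!

Found at 6, 7 comps


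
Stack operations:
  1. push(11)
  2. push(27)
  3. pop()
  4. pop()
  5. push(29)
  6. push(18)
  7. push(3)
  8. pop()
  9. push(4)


push(11) -> [11]
push(27) -> [11, 27]
pop()->27, [11]
pop()->11, []
push(29) -> [29]
push(18) -> [29, 18]
push(3) -> [29, 18, 3]
pop()->3, [29, 18]
push(4) -> [29, 18, 4]

Final stack: [29, 18, 4]


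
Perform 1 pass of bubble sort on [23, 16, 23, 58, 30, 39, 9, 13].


Initial: [23, 16, 23, 58, 30, 39, 9, 13]
Pass 1: [16, 23, 23, 30, 39, 9, 13, 58] (5 swaps)

After 1 pass: [16, 23, 23, 30, 39, 9, 13, 58]


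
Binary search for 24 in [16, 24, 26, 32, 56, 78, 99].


Step 1: lo=0, hi=6, mid=3, val=32
Step 2: lo=0, hi=2, mid=1, val=24

Found at index 1


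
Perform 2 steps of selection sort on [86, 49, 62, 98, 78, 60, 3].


Initial: [86, 49, 62, 98, 78, 60, 3]
Step 1: min=3 at 6
  Swap: [3, 49, 62, 98, 78, 60, 86]
Step 2: min=49 at 1
  Swap: [3, 49, 62, 98, 78, 60, 86]

After 2 steps: [3, 49, 62, 98, 78, 60, 86]


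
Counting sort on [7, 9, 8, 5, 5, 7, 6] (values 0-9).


Input: [7, 9, 8, 5, 5, 7, 6]
Counts: [0, 0, 0, 0, 0, 2, 1, 2, 1, 1]

Sorted: [5, 5, 6, 7, 7, 8, 9]


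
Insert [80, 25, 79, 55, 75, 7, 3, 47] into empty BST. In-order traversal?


Insert 80: root
Insert 25: L from 80
Insert 79: L from 80 -> R from 25
Insert 55: L from 80 -> R from 25 -> L from 79
Insert 75: L from 80 -> R from 25 -> L from 79 -> R from 55
Insert 7: L from 80 -> L from 25
Insert 3: L from 80 -> L from 25 -> L from 7
Insert 47: L from 80 -> R from 25 -> L from 79 -> L from 55

In-order: [3, 7, 25, 47, 55, 75, 79, 80]


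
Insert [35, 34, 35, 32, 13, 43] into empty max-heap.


Insert 35: [35]
Insert 34: [35, 34]
Insert 35: [35, 34, 35]
Insert 32: [35, 34, 35, 32]
Insert 13: [35, 34, 35, 32, 13]
Insert 43: [43, 34, 35, 32, 13, 35]

Final heap: [43, 34, 35, 32, 13, 35]


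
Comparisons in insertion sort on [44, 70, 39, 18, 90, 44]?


Algorithm: insertion sort
Input: [44, 70, 39, 18, 90, 44]
Sorted: [18, 39, 44, 44, 70, 90]

10


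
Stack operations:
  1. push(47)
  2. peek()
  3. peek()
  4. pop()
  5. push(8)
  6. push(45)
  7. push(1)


push(47) -> [47]
peek()->47
peek()->47
pop()->47, []
push(8) -> [8]
push(45) -> [8, 45]
push(1) -> [8, 45, 1]

Final stack: [8, 45, 1]


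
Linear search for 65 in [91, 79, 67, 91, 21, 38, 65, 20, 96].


i=0: 91!=65
i=1: 79!=65
i=2: 67!=65
i=3: 91!=65
i=4: 21!=65
i=5: 38!=65
i=6: 65==65 found!

Found at 6, 7 comps


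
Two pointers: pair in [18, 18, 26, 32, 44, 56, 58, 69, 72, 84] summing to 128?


lo=0(18)+hi=9(84)=102
lo=1(18)+hi=9(84)=102
lo=2(26)+hi=9(84)=110
lo=3(32)+hi=9(84)=116
lo=4(44)+hi=9(84)=128

Yes: 44+84=128


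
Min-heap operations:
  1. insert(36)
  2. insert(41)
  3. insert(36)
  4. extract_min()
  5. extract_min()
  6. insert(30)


insert(36) -> [36]
insert(41) -> [36, 41]
insert(36) -> [36, 41, 36]
extract_min()->36, [36, 41]
extract_min()->36, [41]
insert(30) -> [30, 41]

Final heap: [30, 41]


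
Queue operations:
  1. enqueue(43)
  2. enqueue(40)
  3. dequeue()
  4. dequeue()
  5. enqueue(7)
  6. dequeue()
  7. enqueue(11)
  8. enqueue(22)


enqueue(43) -> [43]
enqueue(40) -> [43, 40]
dequeue()->43, [40]
dequeue()->40, []
enqueue(7) -> [7]
dequeue()->7, []
enqueue(11) -> [11]
enqueue(22) -> [11, 22]

Final queue: [11, 22]


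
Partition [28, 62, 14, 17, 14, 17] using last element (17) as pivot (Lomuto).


Pivot: 17
  14 <= 17: swap -> [14, 62, 28, 17, 14, 17]
  17 <= 17: swap -> [14, 17, 28, 62, 14, 17]
  14 <= 17: swap -> [14, 17, 14, 62, 28, 17]
Place pivot at 3: [14, 17, 14, 17, 28, 62]

Partitioned: [14, 17, 14, 17, 28, 62]


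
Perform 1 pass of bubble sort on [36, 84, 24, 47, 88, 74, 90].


Initial: [36, 84, 24, 47, 88, 74, 90]
Pass 1: [36, 24, 47, 84, 74, 88, 90] (3 swaps)

After 1 pass: [36, 24, 47, 84, 74, 88, 90]


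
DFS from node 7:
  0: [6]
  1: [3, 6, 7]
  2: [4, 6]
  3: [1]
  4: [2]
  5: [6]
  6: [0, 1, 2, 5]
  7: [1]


Visit 7, push [1]
Visit 1, push [6, 3]
Visit 3, push []
Visit 6, push [5, 2, 0]
Visit 0, push []
Visit 2, push [4]
Visit 4, push []
Visit 5, push []

DFS order: [7, 1, 3, 6, 0, 2, 4, 5]


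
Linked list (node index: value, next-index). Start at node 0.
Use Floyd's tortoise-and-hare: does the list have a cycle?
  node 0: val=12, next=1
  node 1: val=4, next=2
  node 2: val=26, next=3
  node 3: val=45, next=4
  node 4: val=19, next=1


Floyd's tortoise (slow, +1) and hare (fast, +2):
  init: slow=0, fast=0
  step 1: slow=1, fast=2
  step 2: slow=2, fast=4
  step 3: slow=3, fast=2
  step 4: slow=4, fast=4
  slow == fast at node 4: cycle detected

Cycle: yes


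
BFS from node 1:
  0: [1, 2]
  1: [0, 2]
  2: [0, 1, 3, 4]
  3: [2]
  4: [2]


Visit 1, enqueue [0, 2]
Visit 0, enqueue []
Visit 2, enqueue [3, 4]
Visit 3, enqueue []
Visit 4, enqueue []

BFS order: [1, 0, 2, 3, 4]


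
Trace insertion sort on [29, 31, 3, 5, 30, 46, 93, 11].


Initial: [29, 31, 3, 5, 30, 46, 93, 11]
Insert 31: [29, 31, 3, 5, 30, 46, 93, 11]
Insert 3: [3, 29, 31, 5, 30, 46, 93, 11]
Insert 5: [3, 5, 29, 31, 30, 46, 93, 11]
Insert 30: [3, 5, 29, 30, 31, 46, 93, 11]
Insert 46: [3, 5, 29, 30, 31, 46, 93, 11]
Insert 93: [3, 5, 29, 30, 31, 46, 93, 11]
Insert 11: [3, 5, 11, 29, 30, 31, 46, 93]

Sorted: [3, 5, 11, 29, 30, 31, 46, 93]


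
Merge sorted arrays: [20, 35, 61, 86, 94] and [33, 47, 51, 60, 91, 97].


Take 20 from A
Take 33 from B
Take 35 from A
Take 47 from B
Take 51 from B
Take 60 from B
Take 61 from A
Take 86 from A
Take 91 from B
Take 94 from A

Merged: [20, 33, 35, 47, 51, 60, 61, 86, 91, 94, 97]


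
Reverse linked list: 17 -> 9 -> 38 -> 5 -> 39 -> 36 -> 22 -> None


Step 1: curr=17, set curr.next=prev(None) | reversed so far: 17
Step 2: curr=9, set curr.next=prev(17) | reversed so far: 9 -> 17
Step 3: curr=38, set curr.next=prev(9) | reversed so far: 38 -> 9 -> 17
Step 4: curr=5, set curr.next=prev(38) | reversed so far: 5 -> 38 -> 9 -> 17
Step 5: curr=39, set curr.next=prev(5) | reversed so far: 39 -> 5 -> 38 -> 9 -> 17
Step 6: curr=36, set curr.next=prev(39) | reversed so far: 36 -> 39 -> 5 -> 38 -> 9 -> 17
Step 7: curr=22, set curr.next=prev(36) | reversed so far: 22 -> 36 -> 39 -> 5 -> 38 -> 9 -> 17

22 -> 36 -> 39 -> 5 -> 38 -> 9 -> 17 -> None


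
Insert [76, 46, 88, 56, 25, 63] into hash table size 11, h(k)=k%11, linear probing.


Insert 76: h=10 -> slot 10
Insert 46: h=2 -> slot 2
Insert 88: h=0 -> slot 0
Insert 56: h=1 -> slot 1
Insert 25: h=3 -> slot 3
Insert 63: h=8 -> slot 8

Table: [88, 56, 46, 25, None, None, None, None, 63, None, 76]


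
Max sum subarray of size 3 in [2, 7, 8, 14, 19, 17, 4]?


[0:3]: 17
[1:4]: 29
[2:5]: 41
[3:6]: 50
[4:7]: 40

Max: 50 at [3:6]


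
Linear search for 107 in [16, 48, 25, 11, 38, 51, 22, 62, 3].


i=0: 16!=107
i=1: 48!=107
i=2: 25!=107
i=3: 11!=107
i=4: 38!=107
i=5: 51!=107
i=6: 22!=107
i=7: 62!=107
i=8: 3!=107

Not found, 9 comps


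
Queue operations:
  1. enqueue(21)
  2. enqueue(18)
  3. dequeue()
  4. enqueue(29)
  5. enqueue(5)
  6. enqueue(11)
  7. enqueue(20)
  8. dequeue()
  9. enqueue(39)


enqueue(21) -> [21]
enqueue(18) -> [21, 18]
dequeue()->21, [18]
enqueue(29) -> [18, 29]
enqueue(5) -> [18, 29, 5]
enqueue(11) -> [18, 29, 5, 11]
enqueue(20) -> [18, 29, 5, 11, 20]
dequeue()->18, [29, 5, 11, 20]
enqueue(39) -> [29, 5, 11, 20, 39]

Final queue: [29, 5, 11, 20, 39]


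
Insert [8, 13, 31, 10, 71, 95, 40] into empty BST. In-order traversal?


Insert 8: root
Insert 13: R from 8
Insert 31: R from 8 -> R from 13
Insert 10: R from 8 -> L from 13
Insert 71: R from 8 -> R from 13 -> R from 31
Insert 95: R from 8 -> R from 13 -> R from 31 -> R from 71
Insert 40: R from 8 -> R from 13 -> R from 31 -> L from 71

In-order: [8, 10, 13, 31, 40, 71, 95]


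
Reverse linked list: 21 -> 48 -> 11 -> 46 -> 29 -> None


Step 1: curr=21, set curr.next=prev(None) | reversed so far: 21
Step 2: curr=48, set curr.next=prev(21) | reversed so far: 48 -> 21
Step 3: curr=11, set curr.next=prev(48) | reversed so far: 11 -> 48 -> 21
Step 4: curr=46, set curr.next=prev(11) | reversed so far: 46 -> 11 -> 48 -> 21
Step 5: curr=29, set curr.next=prev(46) | reversed so far: 29 -> 46 -> 11 -> 48 -> 21

29 -> 46 -> 11 -> 48 -> 21 -> None


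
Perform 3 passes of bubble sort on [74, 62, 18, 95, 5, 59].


Initial: [74, 62, 18, 95, 5, 59]
Pass 1: [62, 18, 74, 5, 59, 95] (4 swaps)
Pass 2: [18, 62, 5, 59, 74, 95] (3 swaps)
Pass 3: [18, 5, 59, 62, 74, 95] (2 swaps)

After 3 passes: [18, 5, 59, 62, 74, 95]


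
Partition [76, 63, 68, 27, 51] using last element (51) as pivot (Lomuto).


Pivot: 51
  27 <= 51: swap -> [27, 63, 68, 76, 51]
Place pivot at 1: [27, 51, 68, 76, 63]

Partitioned: [27, 51, 68, 76, 63]


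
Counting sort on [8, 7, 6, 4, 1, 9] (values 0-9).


Input: [8, 7, 6, 4, 1, 9]
Counts: [0, 1, 0, 0, 1, 0, 1, 1, 1, 1]

Sorted: [1, 4, 6, 7, 8, 9]


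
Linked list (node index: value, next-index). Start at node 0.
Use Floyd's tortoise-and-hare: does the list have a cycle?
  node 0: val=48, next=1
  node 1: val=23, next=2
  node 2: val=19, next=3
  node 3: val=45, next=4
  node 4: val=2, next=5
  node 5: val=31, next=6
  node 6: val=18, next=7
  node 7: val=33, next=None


Floyd's tortoise (slow, +1) and hare (fast, +2):
  init: slow=0, fast=0
  step 1: slow=1, fast=2
  step 2: slow=2, fast=4
  step 3: slow=3, fast=6
  step 4: fast 6->7->None, no cycle

Cycle: no


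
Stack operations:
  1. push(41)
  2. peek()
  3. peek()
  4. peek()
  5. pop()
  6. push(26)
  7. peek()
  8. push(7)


push(41) -> [41]
peek()->41
peek()->41
peek()->41
pop()->41, []
push(26) -> [26]
peek()->26
push(7) -> [26, 7]

Final stack: [26, 7]


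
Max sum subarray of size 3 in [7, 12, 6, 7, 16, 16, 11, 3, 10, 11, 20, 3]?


[0:3]: 25
[1:4]: 25
[2:5]: 29
[3:6]: 39
[4:7]: 43
[5:8]: 30
[6:9]: 24
[7:10]: 24
[8:11]: 41
[9:12]: 34

Max: 43 at [4:7]


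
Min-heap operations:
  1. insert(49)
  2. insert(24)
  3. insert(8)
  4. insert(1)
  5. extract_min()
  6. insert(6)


insert(49) -> [49]
insert(24) -> [24, 49]
insert(8) -> [8, 49, 24]
insert(1) -> [1, 8, 24, 49]
extract_min()->1, [8, 49, 24]
insert(6) -> [6, 8, 24, 49]

Final heap: [6, 8, 24, 49]


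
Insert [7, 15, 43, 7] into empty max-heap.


Insert 7: [7]
Insert 15: [15, 7]
Insert 43: [43, 7, 15]
Insert 7: [43, 7, 15, 7]

Final heap: [43, 7, 15, 7]


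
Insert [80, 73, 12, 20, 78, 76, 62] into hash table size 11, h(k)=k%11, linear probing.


Insert 80: h=3 -> slot 3
Insert 73: h=7 -> slot 7
Insert 12: h=1 -> slot 1
Insert 20: h=9 -> slot 9
Insert 78: h=1, 1 probes -> slot 2
Insert 76: h=10 -> slot 10
Insert 62: h=7, 1 probes -> slot 8

Table: [None, 12, 78, 80, None, None, None, 73, 62, 20, 76]


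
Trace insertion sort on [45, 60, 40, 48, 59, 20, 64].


Initial: [45, 60, 40, 48, 59, 20, 64]
Insert 60: [45, 60, 40, 48, 59, 20, 64]
Insert 40: [40, 45, 60, 48, 59, 20, 64]
Insert 48: [40, 45, 48, 60, 59, 20, 64]
Insert 59: [40, 45, 48, 59, 60, 20, 64]
Insert 20: [20, 40, 45, 48, 59, 60, 64]
Insert 64: [20, 40, 45, 48, 59, 60, 64]

Sorted: [20, 40, 45, 48, 59, 60, 64]


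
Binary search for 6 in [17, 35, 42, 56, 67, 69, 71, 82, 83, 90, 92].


Step 1: lo=0, hi=10, mid=5, val=69
Step 2: lo=0, hi=4, mid=2, val=42
Step 3: lo=0, hi=1, mid=0, val=17

Not found


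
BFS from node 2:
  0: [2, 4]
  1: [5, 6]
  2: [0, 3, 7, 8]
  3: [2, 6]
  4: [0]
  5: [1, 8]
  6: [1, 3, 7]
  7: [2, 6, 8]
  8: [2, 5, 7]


Visit 2, enqueue [0, 3, 7, 8]
Visit 0, enqueue [4]
Visit 3, enqueue [6]
Visit 7, enqueue []
Visit 8, enqueue [5]
Visit 4, enqueue []
Visit 6, enqueue [1]
Visit 5, enqueue []
Visit 1, enqueue []

BFS order: [2, 0, 3, 7, 8, 4, 6, 5, 1]


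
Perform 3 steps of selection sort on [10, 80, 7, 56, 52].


Initial: [10, 80, 7, 56, 52]
Step 1: min=7 at 2
  Swap: [7, 80, 10, 56, 52]
Step 2: min=10 at 2
  Swap: [7, 10, 80, 56, 52]
Step 3: min=52 at 4
  Swap: [7, 10, 52, 56, 80]

After 3 steps: [7, 10, 52, 56, 80]


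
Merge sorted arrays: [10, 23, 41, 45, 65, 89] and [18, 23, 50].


Take 10 from A
Take 18 from B
Take 23 from A
Take 23 from B
Take 41 from A
Take 45 from A
Take 50 from B

Merged: [10, 18, 23, 23, 41, 45, 50, 65, 89]


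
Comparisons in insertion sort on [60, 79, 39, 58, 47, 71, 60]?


Algorithm: insertion sort
Input: [60, 79, 39, 58, 47, 71, 60]
Sorted: [39, 47, 58, 60, 60, 71, 79]

15


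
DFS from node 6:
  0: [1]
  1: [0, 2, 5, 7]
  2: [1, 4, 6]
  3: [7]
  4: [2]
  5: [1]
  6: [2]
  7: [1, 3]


Visit 6, push [2]
Visit 2, push [4, 1]
Visit 1, push [7, 5, 0]
Visit 0, push []
Visit 5, push []
Visit 7, push [3]
Visit 3, push []
Visit 4, push []

DFS order: [6, 2, 1, 0, 5, 7, 3, 4]


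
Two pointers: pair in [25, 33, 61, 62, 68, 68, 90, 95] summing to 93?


lo=0(25)+hi=7(95)=120
lo=0(25)+hi=6(90)=115
lo=0(25)+hi=5(68)=93

Yes: 25+68=93


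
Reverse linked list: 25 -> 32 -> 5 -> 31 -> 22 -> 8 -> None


Step 1: curr=25, set curr.next=prev(None) | reversed so far: 25
Step 2: curr=32, set curr.next=prev(25) | reversed so far: 32 -> 25
Step 3: curr=5, set curr.next=prev(32) | reversed so far: 5 -> 32 -> 25
Step 4: curr=31, set curr.next=prev(5) | reversed so far: 31 -> 5 -> 32 -> 25
Step 5: curr=22, set curr.next=prev(31) | reversed so far: 22 -> 31 -> 5 -> 32 -> 25
Step 6: curr=8, set curr.next=prev(22) | reversed so far: 8 -> 22 -> 31 -> 5 -> 32 -> 25

8 -> 22 -> 31 -> 5 -> 32 -> 25 -> None


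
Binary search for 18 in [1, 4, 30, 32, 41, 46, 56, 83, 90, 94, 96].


Step 1: lo=0, hi=10, mid=5, val=46
Step 2: lo=0, hi=4, mid=2, val=30
Step 3: lo=0, hi=1, mid=0, val=1
Step 4: lo=1, hi=1, mid=1, val=4

Not found


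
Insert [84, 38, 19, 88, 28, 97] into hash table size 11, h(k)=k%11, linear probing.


Insert 84: h=7 -> slot 7
Insert 38: h=5 -> slot 5
Insert 19: h=8 -> slot 8
Insert 88: h=0 -> slot 0
Insert 28: h=6 -> slot 6
Insert 97: h=9 -> slot 9

Table: [88, None, None, None, None, 38, 28, 84, 19, 97, None]


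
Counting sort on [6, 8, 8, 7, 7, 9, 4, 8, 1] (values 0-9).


Input: [6, 8, 8, 7, 7, 9, 4, 8, 1]
Counts: [0, 1, 0, 0, 1, 0, 1, 2, 3, 1]

Sorted: [1, 4, 6, 7, 7, 8, 8, 8, 9]


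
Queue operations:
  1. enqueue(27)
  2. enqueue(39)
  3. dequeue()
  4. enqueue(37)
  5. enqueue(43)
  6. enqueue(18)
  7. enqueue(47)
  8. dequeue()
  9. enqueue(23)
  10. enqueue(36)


enqueue(27) -> [27]
enqueue(39) -> [27, 39]
dequeue()->27, [39]
enqueue(37) -> [39, 37]
enqueue(43) -> [39, 37, 43]
enqueue(18) -> [39, 37, 43, 18]
enqueue(47) -> [39, 37, 43, 18, 47]
dequeue()->39, [37, 43, 18, 47]
enqueue(23) -> [37, 43, 18, 47, 23]
enqueue(36) -> [37, 43, 18, 47, 23, 36]

Final queue: [37, 43, 18, 47, 23, 36]


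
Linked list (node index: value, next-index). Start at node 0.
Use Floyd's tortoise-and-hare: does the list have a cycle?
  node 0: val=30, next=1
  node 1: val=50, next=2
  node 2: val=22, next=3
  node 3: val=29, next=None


Floyd's tortoise (slow, +1) and hare (fast, +2):
  init: slow=0, fast=0
  step 1: slow=1, fast=2
  step 2: fast 2->3->None, no cycle

Cycle: no


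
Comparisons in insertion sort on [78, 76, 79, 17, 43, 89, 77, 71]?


Algorithm: insertion sort
Input: [78, 76, 79, 17, 43, 89, 77, 71]
Sorted: [17, 43, 71, 76, 77, 78, 79, 89]

20


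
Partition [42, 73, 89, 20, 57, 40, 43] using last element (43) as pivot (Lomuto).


Pivot: 43
  42 <= 43: advance i (no swap)
  20 <= 43: swap -> [42, 20, 89, 73, 57, 40, 43]
  40 <= 43: swap -> [42, 20, 40, 73, 57, 89, 43]
Place pivot at 3: [42, 20, 40, 43, 57, 89, 73]

Partitioned: [42, 20, 40, 43, 57, 89, 73]


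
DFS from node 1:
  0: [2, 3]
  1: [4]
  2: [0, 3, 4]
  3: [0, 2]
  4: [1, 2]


Visit 1, push [4]
Visit 4, push [2]
Visit 2, push [3, 0]
Visit 0, push [3]
Visit 3, push []

DFS order: [1, 4, 2, 0, 3]


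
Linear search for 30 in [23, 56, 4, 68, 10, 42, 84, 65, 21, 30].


i=0: 23!=30
i=1: 56!=30
i=2: 4!=30
i=3: 68!=30
i=4: 10!=30
i=5: 42!=30
i=6: 84!=30
i=7: 65!=30
i=8: 21!=30
i=9: 30==30 found!

Found at 9, 10 comps


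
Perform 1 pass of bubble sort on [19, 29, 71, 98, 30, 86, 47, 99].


Initial: [19, 29, 71, 98, 30, 86, 47, 99]
Pass 1: [19, 29, 71, 30, 86, 47, 98, 99] (3 swaps)

After 1 pass: [19, 29, 71, 30, 86, 47, 98, 99]


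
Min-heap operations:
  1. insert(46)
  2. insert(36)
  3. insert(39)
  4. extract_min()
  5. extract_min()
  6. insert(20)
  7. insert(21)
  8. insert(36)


insert(46) -> [46]
insert(36) -> [36, 46]
insert(39) -> [36, 46, 39]
extract_min()->36, [39, 46]
extract_min()->39, [46]
insert(20) -> [20, 46]
insert(21) -> [20, 46, 21]
insert(36) -> [20, 36, 21, 46]

Final heap: [20, 36, 21, 46]


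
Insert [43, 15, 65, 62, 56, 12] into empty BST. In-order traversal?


Insert 43: root
Insert 15: L from 43
Insert 65: R from 43
Insert 62: R from 43 -> L from 65
Insert 56: R from 43 -> L from 65 -> L from 62
Insert 12: L from 43 -> L from 15

In-order: [12, 15, 43, 56, 62, 65]


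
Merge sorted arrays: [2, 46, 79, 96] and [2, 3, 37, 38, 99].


Take 2 from A
Take 2 from B
Take 3 from B
Take 37 from B
Take 38 from B
Take 46 from A
Take 79 from A
Take 96 from A

Merged: [2, 2, 3, 37, 38, 46, 79, 96, 99]


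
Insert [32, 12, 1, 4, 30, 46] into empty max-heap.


Insert 32: [32]
Insert 12: [32, 12]
Insert 1: [32, 12, 1]
Insert 4: [32, 12, 1, 4]
Insert 30: [32, 30, 1, 4, 12]
Insert 46: [46, 30, 32, 4, 12, 1]

Final heap: [46, 30, 32, 4, 12, 1]


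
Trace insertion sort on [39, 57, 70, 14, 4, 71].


Initial: [39, 57, 70, 14, 4, 71]
Insert 57: [39, 57, 70, 14, 4, 71]
Insert 70: [39, 57, 70, 14, 4, 71]
Insert 14: [14, 39, 57, 70, 4, 71]
Insert 4: [4, 14, 39, 57, 70, 71]
Insert 71: [4, 14, 39, 57, 70, 71]

Sorted: [4, 14, 39, 57, 70, 71]


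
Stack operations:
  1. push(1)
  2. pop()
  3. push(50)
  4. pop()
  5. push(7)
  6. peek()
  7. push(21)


push(1) -> [1]
pop()->1, []
push(50) -> [50]
pop()->50, []
push(7) -> [7]
peek()->7
push(21) -> [7, 21]

Final stack: [7, 21]


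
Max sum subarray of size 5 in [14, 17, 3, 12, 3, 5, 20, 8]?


[0:5]: 49
[1:6]: 40
[2:7]: 43
[3:8]: 48

Max: 49 at [0:5]


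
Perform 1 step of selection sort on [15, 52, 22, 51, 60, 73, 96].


Initial: [15, 52, 22, 51, 60, 73, 96]
Step 1: min=15 at 0
  Swap: [15, 52, 22, 51, 60, 73, 96]

After 1 step: [15, 52, 22, 51, 60, 73, 96]


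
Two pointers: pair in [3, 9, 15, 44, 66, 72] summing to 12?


lo=0(3)+hi=5(72)=75
lo=0(3)+hi=4(66)=69
lo=0(3)+hi=3(44)=47
lo=0(3)+hi=2(15)=18
lo=0(3)+hi=1(9)=12

Yes: 3+9=12


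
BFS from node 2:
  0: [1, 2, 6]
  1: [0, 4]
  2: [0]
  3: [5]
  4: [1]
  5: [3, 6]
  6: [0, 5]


Visit 2, enqueue [0]
Visit 0, enqueue [1, 6]
Visit 1, enqueue [4]
Visit 6, enqueue [5]
Visit 4, enqueue []
Visit 5, enqueue [3]
Visit 3, enqueue []

BFS order: [2, 0, 1, 6, 4, 5, 3]


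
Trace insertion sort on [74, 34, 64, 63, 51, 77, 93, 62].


Initial: [74, 34, 64, 63, 51, 77, 93, 62]
Insert 34: [34, 74, 64, 63, 51, 77, 93, 62]
Insert 64: [34, 64, 74, 63, 51, 77, 93, 62]
Insert 63: [34, 63, 64, 74, 51, 77, 93, 62]
Insert 51: [34, 51, 63, 64, 74, 77, 93, 62]
Insert 77: [34, 51, 63, 64, 74, 77, 93, 62]
Insert 93: [34, 51, 63, 64, 74, 77, 93, 62]
Insert 62: [34, 51, 62, 63, 64, 74, 77, 93]

Sorted: [34, 51, 62, 63, 64, 74, 77, 93]


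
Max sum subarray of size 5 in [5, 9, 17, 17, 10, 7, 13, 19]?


[0:5]: 58
[1:6]: 60
[2:7]: 64
[3:8]: 66

Max: 66 at [3:8]


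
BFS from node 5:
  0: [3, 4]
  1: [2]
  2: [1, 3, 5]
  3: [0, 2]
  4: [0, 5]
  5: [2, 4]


Visit 5, enqueue [2, 4]
Visit 2, enqueue [1, 3]
Visit 4, enqueue [0]
Visit 1, enqueue []
Visit 3, enqueue []
Visit 0, enqueue []

BFS order: [5, 2, 4, 1, 3, 0]


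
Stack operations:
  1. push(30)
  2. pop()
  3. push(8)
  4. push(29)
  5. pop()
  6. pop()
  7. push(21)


push(30) -> [30]
pop()->30, []
push(8) -> [8]
push(29) -> [8, 29]
pop()->29, [8]
pop()->8, []
push(21) -> [21]

Final stack: [21]


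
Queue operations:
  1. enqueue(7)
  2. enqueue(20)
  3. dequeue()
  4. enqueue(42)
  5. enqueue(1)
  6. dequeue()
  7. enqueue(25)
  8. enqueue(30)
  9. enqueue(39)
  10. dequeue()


enqueue(7) -> [7]
enqueue(20) -> [7, 20]
dequeue()->7, [20]
enqueue(42) -> [20, 42]
enqueue(1) -> [20, 42, 1]
dequeue()->20, [42, 1]
enqueue(25) -> [42, 1, 25]
enqueue(30) -> [42, 1, 25, 30]
enqueue(39) -> [42, 1, 25, 30, 39]
dequeue()->42, [1, 25, 30, 39]

Final queue: [1, 25, 30, 39]


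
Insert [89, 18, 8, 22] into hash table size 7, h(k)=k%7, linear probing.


Insert 89: h=5 -> slot 5
Insert 18: h=4 -> slot 4
Insert 8: h=1 -> slot 1
Insert 22: h=1, 1 probes -> slot 2

Table: [None, 8, 22, None, 18, 89, None]


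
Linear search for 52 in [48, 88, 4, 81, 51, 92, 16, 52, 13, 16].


i=0: 48!=52
i=1: 88!=52
i=2: 4!=52
i=3: 81!=52
i=4: 51!=52
i=5: 92!=52
i=6: 16!=52
i=7: 52==52 found!

Found at 7, 8 comps


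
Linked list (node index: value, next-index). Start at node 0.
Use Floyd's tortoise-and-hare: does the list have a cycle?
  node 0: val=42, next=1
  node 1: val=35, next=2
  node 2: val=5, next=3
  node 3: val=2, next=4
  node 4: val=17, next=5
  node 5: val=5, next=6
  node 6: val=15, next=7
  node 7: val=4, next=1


Floyd's tortoise (slow, +1) and hare (fast, +2):
  init: slow=0, fast=0
  step 1: slow=1, fast=2
  step 2: slow=2, fast=4
  step 3: slow=3, fast=6
  step 4: slow=4, fast=1
  step 5: slow=5, fast=3
  step 6: slow=6, fast=5
  step 7: slow=7, fast=7
  slow == fast at node 7: cycle detected

Cycle: yes


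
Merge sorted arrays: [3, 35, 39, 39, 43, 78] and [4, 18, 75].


Take 3 from A
Take 4 from B
Take 18 from B
Take 35 from A
Take 39 from A
Take 39 from A
Take 43 from A
Take 75 from B

Merged: [3, 4, 18, 35, 39, 39, 43, 75, 78]


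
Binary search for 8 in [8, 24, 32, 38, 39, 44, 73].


Step 1: lo=0, hi=6, mid=3, val=38
Step 2: lo=0, hi=2, mid=1, val=24
Step 3: lo=0, hi=0, mid=0, val=8

Found at index 0


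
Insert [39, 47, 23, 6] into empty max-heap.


Insert 39: [39]
Insert 47: [47, 39]
Insert 23: [47, 39, 23]
Insert 6: [47, 39, 23, 6]

Final heap: [47, 39, 23, 6]


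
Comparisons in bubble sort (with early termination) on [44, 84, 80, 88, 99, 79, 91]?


Algorithm: bubble sort (with early termination)
Input: [44, 84, 80, 88, 99, 79, 91]
Sorted: [44, 79, 80, 84, 88, 91, 99]

20


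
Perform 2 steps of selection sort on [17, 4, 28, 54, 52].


Initial: [17, 4, 28, 54, 52]
Step 1: min=4 at 1
  Swap: [4, 17, 28, 54, 52]
Step 2: min=17 at 1
  Swap: [4, 17, 28, 54, 52]

After 2 steps: [4, 17, 28, 54, 52]


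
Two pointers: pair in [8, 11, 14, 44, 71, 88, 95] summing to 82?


lo=0(8)+hi=6(95)=103
lo=0(8)+hi=5(88)=96
lo=0(8)+hi=4(71)=79
lo=1(11)+hi=4(71)=82

Yes: 11+71=82


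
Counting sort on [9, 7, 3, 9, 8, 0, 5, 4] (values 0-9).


Input: [9, 7, 3, 9, 8, 0, 5, 4]
Counts: [1, 0, 0, 1, 1, 1, 0, 1, 1, 2]

Sorted: [0, 3, 4, 5, 7, 8, 9, 9]


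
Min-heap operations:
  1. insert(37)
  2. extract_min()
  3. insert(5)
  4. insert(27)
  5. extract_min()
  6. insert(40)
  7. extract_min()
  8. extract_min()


insert(37) -> [37]
extract_min()->37, []
insert(5) -> [5]
insert(27) -> [5, 27]
extract_min()->5, [27]
insert(40) -> [27, 40]
extract_min()->27, [40]
extract_min()->40, []

Final heap: []


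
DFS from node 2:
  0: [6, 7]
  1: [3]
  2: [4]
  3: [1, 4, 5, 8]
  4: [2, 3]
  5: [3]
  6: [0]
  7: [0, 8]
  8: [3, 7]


Visit 2, push [4]
Visit 4, push [3]
Visit 3, push [8, 5, 1]
Visit 1, push []
Visit 5, push []
Visit 8, push [7]
Visit 7, push [0]
Visit 0, push [6]
Visit 6, push []

DFS order: [2, 4, 3, 1, 5, 8, 7, 0, 6]


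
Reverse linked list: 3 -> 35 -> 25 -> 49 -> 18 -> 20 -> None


Step 1: curr=3, set curr.next=prev(None) | reversed so far: 3
Step 2: curr=35, set curr.next=prev(3) | reversed so far: 35 -> 3
Step 3: curr=25, set curr.next=prev(35) | reversed so far: 25 -> 35 -> 3
Step 4: curr=49, set curr.next=prev(25) | reversed so far: 49 -> 25 -> 35 -> 3
Step 5: curr=18, set curr.next=prev(49) | reversed so far: 18 -> 49 -> 25 -> 35 -> 3
Step 6: curr=20, set curr.next=prev(18) | reversed so far: 20 -> 18 -> 49 -> 25 -> 35 -> 3

20 -> 18 -> 49 -> 25 -> 35 -> 3 -> None


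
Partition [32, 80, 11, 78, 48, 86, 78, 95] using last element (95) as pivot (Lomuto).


Pivot: 95
  32 <= 95: advance i (no swap)
  80 <= 95: advance i (no swap)
  11 <= 95: advance i (no swap)
  78 <= 95: advance i (no swap)
  48 <= 95: advance i (no swap)
  86 <= 95: advance i (no swap)
  78 <= 95: advance i (no swap)
Place pivot at 7: [32, 80, 11, 78, 48, 86, 78, 95]

Partitioned: [32, 80, 11, 78, 48, 86, 78, 95]


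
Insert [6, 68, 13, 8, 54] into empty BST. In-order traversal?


Insert 6: root
Insert 68: R from 6
Insert 13: R from 6 -> L from 68
Insert 8: R from 6 -> L from 68 -> L from 13
Insert 54: R from 6 -> L from 68 -> R from 13

In-order: [6, 8, 13, 54, 68]


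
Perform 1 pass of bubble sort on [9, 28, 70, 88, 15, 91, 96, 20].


Initial: [9, 28, 70, 88, 15, 91, 96, 20]
Pass 1: [9, 28, 70, 15, 88, 91, 20, 96] (2 swaps)

After 1 pass: [9, 28, 70, 15, 88, 91, 20, 96]


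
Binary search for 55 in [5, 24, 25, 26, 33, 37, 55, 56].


Step 1: lo=0, hi=7, mid=3, val=26
Step 2: lo=4, hi=7, mid=5, val=37
Step 3: lo=6, hi=7, mid=6, val=55

Found at index 6


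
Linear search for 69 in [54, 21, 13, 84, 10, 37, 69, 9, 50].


i=0: 54!=69
i=1: 21!=69
i=2: 13!=69
i=3: 84!=69
i=4: 10!=69
i=5: 37!=69
i=6: 69==69 found!

Found at 6, 7 comps


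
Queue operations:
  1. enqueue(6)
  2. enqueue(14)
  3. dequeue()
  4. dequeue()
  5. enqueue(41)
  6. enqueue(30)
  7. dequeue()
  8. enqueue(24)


enqueue(6) -> [6]
enqueue(14) -> [6, 14]
dequeue()->6, [14]
dequeue()->14, []
enqueue(41) -> [41]
enqueue(30) -> [41, 30]
dequeue()->41, [30]
enqueue(24) -> [30, 24]

Final queue: [30, 24]


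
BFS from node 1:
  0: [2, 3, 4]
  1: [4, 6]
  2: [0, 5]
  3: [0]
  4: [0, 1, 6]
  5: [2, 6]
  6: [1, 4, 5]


Visit 1, enqueue [4, 6]
Visit 4, enqueue [0]
Visit 6, enqueue [5]
Visit 0, enqueue [2, 3]
Visit 5, enqueue []
Visit 2, enqueue []
Visit 3, enqueue []

BFS order: [1, 4, 6, 0, 5, 2, 3]


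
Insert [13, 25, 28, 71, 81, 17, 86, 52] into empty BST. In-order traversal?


Insert 13: root
Insert 25: R from 13
Insert 28: R from 13 -> R from 25
Insert 71: R from 13 -> R from 25 -> R from 28
Insert 81: R from 13 -> R from 25 -> R from 28 -> R from 71
Insert 17: R from 13 -> L from 25
Insert 86: R from 13 -> R from 25 -> R from 28 -> R from 71 -> R from 81
Insert 52: R from 13 -> R from 25 -> R from 28 -> L from 71

In-order: [13, 17, 25, 28, 52, 71, 81, 86]


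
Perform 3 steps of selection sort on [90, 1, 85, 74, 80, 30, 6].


Initial: [90, 1, 85, 74, 80, 30, 6]
Step 1: min=1 at 1
  Swap: [1, 90, 85, 74, 80, 30, 6]
Step 2: min=6 at 6
  Swap: [1, 6, 85, 74, 80, 30, 90]
Step 3: min=30 at 5
  Swap: [1, 6, 30, 74, 80, 85, 90]

After 3 steps: [1, 6, 30, 74, 80, 85, 90]
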